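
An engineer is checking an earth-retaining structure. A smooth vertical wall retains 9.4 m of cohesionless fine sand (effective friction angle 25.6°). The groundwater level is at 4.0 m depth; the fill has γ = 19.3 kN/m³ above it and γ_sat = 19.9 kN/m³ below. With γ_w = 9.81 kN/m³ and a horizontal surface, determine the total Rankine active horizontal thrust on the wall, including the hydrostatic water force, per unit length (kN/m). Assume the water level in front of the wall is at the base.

K_a = tan²(45° − φ/2) = 0.3966.
γ' = 19.9 − 9.81 = 10.09 kN/m³. Depth below WT = 5.4 m.
σ'_h at WT = K_a γ d_w = 30.61 kPa; at base = 30.61 + K_a γ' × 5.4 = 52.22 kPa.
P₁ (0–4.0 m) = ½×30.61×4.0 = 61.23. P₂ (4.0–9.4 m) = ½(30.61+52.22)×5.4 = 223.7.
P_w = ½ γ_w h₂² = 0.5×9.81×5.4² = 143.0. Total = 61.23+223.7+143.0 = 427.9 kN/m.

428 kN/m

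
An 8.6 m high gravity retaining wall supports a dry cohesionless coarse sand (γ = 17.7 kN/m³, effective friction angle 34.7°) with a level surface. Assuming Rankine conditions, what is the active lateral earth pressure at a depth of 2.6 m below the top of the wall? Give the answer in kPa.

12.6 kPa

K_a = (1 − sin φ)/(1 + sin φ) = 0.2745.
σ_h = K_a γ z = 0.2745 × 17.7 × 2.6 = 12.63 kPa.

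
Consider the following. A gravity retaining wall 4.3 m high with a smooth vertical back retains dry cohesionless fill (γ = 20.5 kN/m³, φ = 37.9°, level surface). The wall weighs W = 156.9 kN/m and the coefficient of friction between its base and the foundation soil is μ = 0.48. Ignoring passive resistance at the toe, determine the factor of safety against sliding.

1.66

K_a = tan²(45° − 37.9°/2) = 0.2389.
P_a = ½K_aγH² = 0.5×0.2389×20.5×4.3² = 45.28 kN/m, acting at H/3 = 1.433 m above the base.
FS_sliding = μW / P_a = 0.48×156.9 / 45.28 = 1.663.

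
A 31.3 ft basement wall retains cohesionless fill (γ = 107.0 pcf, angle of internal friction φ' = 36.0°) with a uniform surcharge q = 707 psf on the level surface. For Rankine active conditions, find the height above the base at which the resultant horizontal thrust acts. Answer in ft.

12.0 ft

K_a = 0.2596.
Triangular part P₁ = ½K_aγH² = 13610 at H/3 = 10.43 ft; rectangular part P₂ = K_a q H = 5745 at H/2 = 15.65 ft.
ȳ = (P₁·10.43 + P₂·15.65)/(P₁+P₂) = 11.98 ft.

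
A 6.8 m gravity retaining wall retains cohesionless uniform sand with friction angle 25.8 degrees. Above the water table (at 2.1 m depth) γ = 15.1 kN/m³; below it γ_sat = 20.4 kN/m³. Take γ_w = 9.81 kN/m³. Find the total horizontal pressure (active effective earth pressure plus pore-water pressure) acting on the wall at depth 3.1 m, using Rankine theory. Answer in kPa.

K_a = (1 − sin φ)/(1 + sin φ) = 0.3935.
γ' = 20.4 − 9.81 = 10.59 kN/m³.
Effective vertical stress at 3.1 m: σ'_v = 15.1×2.1 + 10.59×1.00 = 42.30 kPa.
σ'_h = K_a σ'_v = 0.3935 × 42.30 = 16.65 kPa; u = γ_w × 1.00 = 9.810 kPa.
Total σ_h = 16.65 + 9.810 = 26.46 kPa.

26.5 kPa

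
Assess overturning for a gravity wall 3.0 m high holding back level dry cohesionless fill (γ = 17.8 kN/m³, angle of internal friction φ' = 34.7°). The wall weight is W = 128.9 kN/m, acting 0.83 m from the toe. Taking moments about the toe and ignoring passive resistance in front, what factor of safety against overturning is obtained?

K_a = tan²(45° − 34.7°/2) = 0.2745.
P_a = ½K_aγH² = 0.5×0.2745×17.8×3.0² = 21.99 kN/m, acting at H/3 = 1.000 m above the base.
Overturning moment M_o = P_a × H/3 = 21.99 × 1.000 = 21.99.
Resisting moment M_r = W × 0.83 = 128.9 × 0.83 = 107.0.
FS_overturning = M_r/M_o = 107.0/21.99 = 4.866.

4.87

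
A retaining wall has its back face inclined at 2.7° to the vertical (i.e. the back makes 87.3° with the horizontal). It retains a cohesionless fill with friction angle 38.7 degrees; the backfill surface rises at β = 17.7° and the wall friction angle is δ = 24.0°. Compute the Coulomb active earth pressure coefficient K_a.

0.284

K_a = sin²(α+φ) / [sin²α · sin(α−δ) · (1 + √{sin(φ+δ)sin(φ−β) / (sin(α−δ)sin(α+β))})²].
With α = 87.3°, φ = 38.7°, δ = 24.0°, β = 17.7°: K_a = 0.2842.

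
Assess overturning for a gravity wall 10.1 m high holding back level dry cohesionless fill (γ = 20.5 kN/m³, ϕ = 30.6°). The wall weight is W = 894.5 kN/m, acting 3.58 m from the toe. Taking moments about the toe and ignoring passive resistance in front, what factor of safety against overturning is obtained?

K_a = tan²(45° − 30.6°/2) = 0.3253.
P_a = ½K_aγH² = 0.5×0.3253×20.5×10.1² = 340.2 kN/m, acting at H/3 = 3.367 m above the base.
Overturning moment M_o = P_a × H/3 = 340.2 × 3.367 = 1145.
Resisting moment M_r = W × 3.58 = 894.5 × 3.58 = 3202.
FS_overturning = M_r/M_o = 3202/1145 = 2.796.

2.80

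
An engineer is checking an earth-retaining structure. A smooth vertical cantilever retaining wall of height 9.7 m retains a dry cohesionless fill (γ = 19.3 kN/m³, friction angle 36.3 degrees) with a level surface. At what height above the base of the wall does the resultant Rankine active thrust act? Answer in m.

3.23 m

K_a = 0.2563.
The pressure distribution is triangular, so the resultant acts at H/3 above the base = 9.7/3 = 3.233 m.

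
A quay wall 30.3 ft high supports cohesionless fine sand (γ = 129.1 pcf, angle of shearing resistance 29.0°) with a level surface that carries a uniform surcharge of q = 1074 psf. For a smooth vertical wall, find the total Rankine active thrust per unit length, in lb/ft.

K_a = tan²(45° − φ/2) = 0.3470.
Soil triangle: ½ K_a γ H² = 0.5×0.3470×129.1×30.3² = 20560 lb/ft.
Surcharge rectangle: K_a q H = 0.3470×1074×30.3 = 11290 lb/ft.
Total = 20560 + 11290 = 31850 lb/ft.

31900 lb/ft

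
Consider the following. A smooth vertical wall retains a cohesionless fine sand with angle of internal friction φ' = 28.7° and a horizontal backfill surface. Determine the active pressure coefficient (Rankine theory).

K_a = (1 − sin φ)/(1 + sin φ) = (1 − sin 28.7°)/(1 + sin 28.7°) = 0.3511.

0.351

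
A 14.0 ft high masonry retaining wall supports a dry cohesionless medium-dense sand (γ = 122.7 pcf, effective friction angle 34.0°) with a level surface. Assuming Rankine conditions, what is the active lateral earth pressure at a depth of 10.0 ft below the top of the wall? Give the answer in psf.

347 psf

K_a = (1 − sin φ)/(1 + sin φ) = 0.2827.
σ_h = K_a γ z = 0.2827 × 122.7 × 10.0 = 346.9 psf.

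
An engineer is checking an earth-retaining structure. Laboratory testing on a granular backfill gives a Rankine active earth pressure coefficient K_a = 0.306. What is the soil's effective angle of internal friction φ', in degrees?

32.1°

K_a = tan²(45° − φ/2) ⇒ 45° − φ/2 = arctan(√0.306) = 28.95°.
φ = 2(45° − 28.95°) = 32.10°.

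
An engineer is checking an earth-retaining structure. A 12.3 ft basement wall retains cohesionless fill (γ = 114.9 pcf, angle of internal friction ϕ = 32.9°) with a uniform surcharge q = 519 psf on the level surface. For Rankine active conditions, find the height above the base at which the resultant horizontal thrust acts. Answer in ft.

K_a = 0.2960.
Triangular part P₁ = ½K_aγH² = 2573 at H/3 = 4.100 ft; rectangular part P₂ = K_a q H = 1890 at H/2 = 6.150 ft.
ȳ = (P₁·4.100 + P₂·6.150)/(P₁+P₂) = 4.968 ft.

4.97 ft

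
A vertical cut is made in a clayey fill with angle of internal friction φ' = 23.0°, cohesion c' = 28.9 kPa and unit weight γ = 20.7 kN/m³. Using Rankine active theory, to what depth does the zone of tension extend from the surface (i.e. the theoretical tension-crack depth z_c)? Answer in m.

K_a = tan²(45° − 23.0°/2) = 0.4381; √K_a = 0.6619.
The active pressure is zero where K_a γ z = 2c√K_a, so z_c = 2c/(γ√K_a) = 2×28.9/(20.7×0.6619) = 4.219 m.

4.22 m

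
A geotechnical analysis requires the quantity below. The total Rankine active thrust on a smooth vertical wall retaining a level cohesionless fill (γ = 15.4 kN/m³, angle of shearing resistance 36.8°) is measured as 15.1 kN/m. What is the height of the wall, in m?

2.80 m

K_a = 0.2508. P_a = ½ K_a γ H² ⇒ H = √(2P_a/(K_a γ)).
H = √(2×15.1/(0.2508×15.4)) = 2.796 m.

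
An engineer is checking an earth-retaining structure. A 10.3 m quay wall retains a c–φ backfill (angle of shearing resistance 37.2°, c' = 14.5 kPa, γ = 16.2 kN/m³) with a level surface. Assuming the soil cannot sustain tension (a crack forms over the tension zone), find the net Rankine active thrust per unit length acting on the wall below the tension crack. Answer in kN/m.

K_a = 0.2464; √K_a = 0.4964.
Tension-crack depth z_c = 2c/(γ√K_a) = 2×14.5/(16.2×0.4964) = 3.606 m.
σ_a at base = K_a γ H − 2c√K_a = 0.2464×16.2×10.3 − 2×14.5×0.4964 = 26.72 kPa.
P_a = ½ × 26.72 × (H − z_c) = 0.5×26.72×6.694 = 89.43 kN/m.

89.4 kN/m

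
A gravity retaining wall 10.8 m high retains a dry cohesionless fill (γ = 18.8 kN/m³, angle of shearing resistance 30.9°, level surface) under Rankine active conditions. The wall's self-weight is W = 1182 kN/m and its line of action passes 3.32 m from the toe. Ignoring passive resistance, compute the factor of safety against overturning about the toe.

K_a = tan²(45° − 30.9°/2) = 0.3214.
P_a = ½K_aγH² = 0.5×0.3214×18.8×10.8² = 352.4 kN/m, acting at H/3 = 3.600 m above the base.
Overturning moment M_o = P_a × H/3 = 352.4 × 3.600 = 1269.
Resisting moment M_r = W × 3.32 = 1182 × 3.32 = 3924.
FS_overturning = M_r/M_o = 3924/1269 = 3.093.

3.09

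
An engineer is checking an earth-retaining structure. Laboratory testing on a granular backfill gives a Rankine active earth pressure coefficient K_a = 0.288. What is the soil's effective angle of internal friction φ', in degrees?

33.6°

K_a = tan²(45° − φ/2) ⇒ 45° − φ/2 = arctan(√0.288) = 28.22°.
φ = 2(45° − 28.22°) = 33.56°.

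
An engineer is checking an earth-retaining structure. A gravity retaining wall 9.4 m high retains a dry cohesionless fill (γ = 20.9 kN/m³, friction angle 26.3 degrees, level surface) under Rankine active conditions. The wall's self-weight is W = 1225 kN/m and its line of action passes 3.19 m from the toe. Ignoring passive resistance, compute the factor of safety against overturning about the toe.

3.50

K_a = tan²(45° − 26.3°/2) = 0.3859.
P_a = ½K_aγH² = 0.5×0.3859×20.9×9.4² = 356.4 kN/m, acting at H/3 = 3.133 m above the base.
Overturning moment M_o = P_a × H/3 = 356.4 × 3.133 = 1117.
Resisting moment M_r = W × 3.19 = 1225 × 3.19 = 3908.
FS_overturning = M_r/M_o = 3908/1117 = 3.500.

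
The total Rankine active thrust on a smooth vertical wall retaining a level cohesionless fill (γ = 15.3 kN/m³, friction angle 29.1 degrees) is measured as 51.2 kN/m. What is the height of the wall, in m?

K_a = 0.3456. P_a = ½ K_a γ H² ⇒ H = √(2P_a/(K_a γ)).
H = √(2×51.2/(0.3456×15.3)) = 4.401 m.

4.40 m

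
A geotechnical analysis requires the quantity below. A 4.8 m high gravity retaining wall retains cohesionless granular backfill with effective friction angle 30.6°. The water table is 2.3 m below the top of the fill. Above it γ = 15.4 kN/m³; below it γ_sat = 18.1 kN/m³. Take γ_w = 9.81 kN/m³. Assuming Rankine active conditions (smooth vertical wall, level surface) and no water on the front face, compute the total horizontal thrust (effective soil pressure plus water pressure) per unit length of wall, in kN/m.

81.1 kN/m

K_a = tan²(45° − φ/2) = 0.3253.
γ' = 18.1 − 9.81 = 8.290 kN/m³. Depth below WT = 2.5 m.
σ'_h at WT = K_a γ d_w = 11.52 kPa; at base = 11.52 + K_a γ' × 2.5 = 18.27 kPa.
P₁ (0–2.3 m) = ½×11.52×2.3 = 13.25. P₂ (2.3–4.8 m) = ½(11.52+18.27)×2.5 = 37.24.
P_w = ½ γ_w h₂² = 0.5×9.81×2.5² = 30.66. Total = 13.25+37.24+30.66 = 81.15 kN/m.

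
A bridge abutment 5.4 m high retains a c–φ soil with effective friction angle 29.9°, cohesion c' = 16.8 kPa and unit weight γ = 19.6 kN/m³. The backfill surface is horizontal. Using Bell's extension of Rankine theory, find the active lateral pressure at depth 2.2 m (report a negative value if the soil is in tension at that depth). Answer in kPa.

-5.01 kPa

K_a = (1 − sin φ)/(1 + sin φ) = 0.3347.
σ_a = K_a γ z − 2c√K_a = 0.3347×19.6×2.2 − 2×16.8×0.5785 = -5.007 kPa.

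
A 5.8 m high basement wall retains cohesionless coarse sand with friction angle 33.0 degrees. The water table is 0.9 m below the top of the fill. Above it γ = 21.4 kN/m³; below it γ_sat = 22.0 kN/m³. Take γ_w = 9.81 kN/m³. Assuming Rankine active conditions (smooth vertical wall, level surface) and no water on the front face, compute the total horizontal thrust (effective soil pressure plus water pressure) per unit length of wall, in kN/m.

K_a = tan²(45° − φ/2) = 0.2948.
γ' = 22.0 − 9.81 = 12.19 kN/m³. Depth below WT = 4.9 m.
σ'_h at WT = K_a γ d_w = 5.678 kPa; at base = 5.678 + K_a γ' × 4.9 = 23.29 kPa.
P₁ (0–0.9 m) = ½×5.678×0.9 = 2.555. P₂ (0.9–5.8 m) = ½(5.678+23.29)×4.9 = 70.96.
P_w = ½ γ_w h₂² = 0.5×9.81×4.9² = 117.8. Total = 2.555+70.96+117.8 = 191.3 kN/m.

191 kN/m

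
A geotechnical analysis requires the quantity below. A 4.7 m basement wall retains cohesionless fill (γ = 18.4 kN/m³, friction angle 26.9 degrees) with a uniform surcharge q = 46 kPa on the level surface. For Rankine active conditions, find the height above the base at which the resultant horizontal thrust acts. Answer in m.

1.97 m

K_a = 0.3770.
Triangular part P₁ = ½K_aγH² = 76.62 at H/3 = 1.567 m; rectangular part P₂ = K_a q H = 81.51 at H/2 = 2.350 m.
ȳ = (P₁·1.567 + P₂·2.350)/(P₁+P₂) = 1.970 m.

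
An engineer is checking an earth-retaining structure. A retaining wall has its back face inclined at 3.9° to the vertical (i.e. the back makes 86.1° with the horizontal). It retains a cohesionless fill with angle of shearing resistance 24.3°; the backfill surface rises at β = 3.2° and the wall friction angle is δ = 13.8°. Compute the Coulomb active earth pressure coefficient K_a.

0.421

K_a = sin²(α+φ) / [sin²α · sin(α−δ) · (1 + √{sin(φ+δ)sin(φ−β) / (sin(α−δ)sin(α+β))})²].
With α = 86.1°, φ = 24.3°, δ = 13.8°, β = 3.2°: K_a = 0.4213.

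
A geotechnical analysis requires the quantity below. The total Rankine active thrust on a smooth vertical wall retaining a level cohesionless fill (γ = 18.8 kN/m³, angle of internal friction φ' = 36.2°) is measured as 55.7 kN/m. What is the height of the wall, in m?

K_a = 0.2574. P_a = ½ K_a γ H² ⇒ H = √(2P_a/(K_a γ)).
H = √(2×55.7/(0.2574×18.8)) = 4.798 m.

4.80 m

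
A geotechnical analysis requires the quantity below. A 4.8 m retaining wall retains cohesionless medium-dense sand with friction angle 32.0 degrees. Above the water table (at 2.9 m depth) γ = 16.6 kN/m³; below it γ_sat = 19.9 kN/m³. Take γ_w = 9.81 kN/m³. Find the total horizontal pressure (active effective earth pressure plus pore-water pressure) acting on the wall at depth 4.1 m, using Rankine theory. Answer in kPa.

30.3 kPa

K_a = (1 − sin φ)/(1 + sin φ) = 0.3073.
γ' = 19.9 − 9.81 = 10.09 kN/m³.
Effective vertical stress at 4.1 m: σ'_v = 16.6×2.9 + 10.09×1.20 = 60.25 kPa.
σ'_h = K_a σ'_v = 0.3073 × 60.25 = 18.51 kPa; u = γ_w × 1.20 = 11.77 kPa.
Total σ_h = 18.51 + 11.77 = 30.28 kPa.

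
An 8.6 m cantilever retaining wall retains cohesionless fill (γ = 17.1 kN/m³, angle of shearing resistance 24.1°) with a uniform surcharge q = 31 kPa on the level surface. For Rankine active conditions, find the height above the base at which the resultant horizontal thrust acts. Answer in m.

K_a = 0.4201.
Triangular part P₁ = ½K_aγH² = 265.7 at H/3 = 2.867 m; rectangular part P₂ = K_a q H = 112.0 at H/2 = 4.300 m.
ȳ = (P₁·2.867 + P₂·4.300)/(P₁+P₂) = 3.292 m.

3.29 m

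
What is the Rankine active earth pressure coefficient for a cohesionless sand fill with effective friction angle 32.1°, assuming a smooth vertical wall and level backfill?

K_a = tan²(45° − φ/2) = tan²(28.95°) = 0.3060.

0.306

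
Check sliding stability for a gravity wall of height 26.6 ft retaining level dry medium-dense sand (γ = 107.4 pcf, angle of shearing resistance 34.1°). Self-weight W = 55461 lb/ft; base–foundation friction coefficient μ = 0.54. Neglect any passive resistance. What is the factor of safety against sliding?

K_a = tan²(45° − 34.1°/2) = 0.2815.
P_a = ½K_aγH² = 0.5×0.2815×107.4×26.6² = 10700 lb/ft, acting at H/3 = 8.867 ft above the base.
FS_sliding = μW / P_a = 0.54×55461 / 10700 = 2.800.

2.80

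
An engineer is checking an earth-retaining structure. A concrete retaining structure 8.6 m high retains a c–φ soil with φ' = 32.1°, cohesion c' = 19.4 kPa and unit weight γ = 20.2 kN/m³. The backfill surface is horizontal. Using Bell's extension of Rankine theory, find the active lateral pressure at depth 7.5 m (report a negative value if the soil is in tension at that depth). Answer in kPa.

24.9 kPa

K_a = (1 − sin φ)/(1 + sin φ) = 0.3060.
σ_a = K_a γ z − 2c√K_a = 0.3060×20.2×7.5 − 2×19.4×0.5532 = 24.90 kPa.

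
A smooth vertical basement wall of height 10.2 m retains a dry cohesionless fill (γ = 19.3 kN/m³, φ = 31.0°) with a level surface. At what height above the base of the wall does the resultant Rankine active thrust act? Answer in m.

3.40 m

K_a = 0.3201.
The pressure distribution is triangular, so the resultant acts at H/3 above the base = 10.2/3 = 3.400 m.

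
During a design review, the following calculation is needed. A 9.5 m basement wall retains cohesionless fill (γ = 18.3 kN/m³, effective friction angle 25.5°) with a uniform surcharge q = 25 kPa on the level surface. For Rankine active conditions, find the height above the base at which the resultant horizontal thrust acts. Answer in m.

3.52 m

K_a = 0.3981.
Triangular part P₁ = ½K_aγH² = 328.7 at H/3 = 3.167 m; rectangular part P₂ = K_a q H = 94.55 at H/2 = 4.750 m.
ȳ = (P₁·3.167 + P₂·4.750)/(P₁+P₂) = 3.520 m.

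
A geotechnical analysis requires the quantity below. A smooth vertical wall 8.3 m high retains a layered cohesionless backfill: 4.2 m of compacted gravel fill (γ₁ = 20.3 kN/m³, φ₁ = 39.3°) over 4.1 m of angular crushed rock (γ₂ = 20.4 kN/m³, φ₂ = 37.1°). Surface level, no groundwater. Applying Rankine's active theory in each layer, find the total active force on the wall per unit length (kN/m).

K_a1 = tan²(45°−39.3°/2) = 0.2245; K_a2 = tan²(45°−37.1°/2) = 0.2475.
Layer 1: σ at base = K_a1 γ₁ h₁ = 19.14 kPa; P₁ = ½×19.14×4.2 = 40.19.
Layer 2: σ_v at top = γ₁h₁ = 85.26; σ_h top = K_a2×85.26 = 21.10; σ_h base = K_a2×(85.26+20.4×4.1) = 41.80.
P₂ = ½(21.10+41.80)×4.1 = 129.0. Total P_a = 40.19+129.0 = 169.1 kN/m.

169 kN/m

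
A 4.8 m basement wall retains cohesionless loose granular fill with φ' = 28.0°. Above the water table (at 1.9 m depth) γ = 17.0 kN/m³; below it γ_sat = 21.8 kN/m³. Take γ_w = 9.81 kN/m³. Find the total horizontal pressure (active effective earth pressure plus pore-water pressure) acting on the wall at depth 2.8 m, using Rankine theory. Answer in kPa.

24.4 kPa

K_a = (1 − sin φ)/(1 + sin φ) = 0.3610.
γ' = 21.8 − 9.81 = 11.99 kN/m³.
Effective vertical stress at 2.8 m: σ'_v = 17.0×1.9 + 11.99×0.900 = 43.09 kPa.
σ'_h = K_a σ'_v = 0.3610 × 43.09 = 15.56 kPa; u = γ_w × 0.900 = 8.829 kPa.
Total σ_h = 15.56 + 8.829 = 24.39 kPa.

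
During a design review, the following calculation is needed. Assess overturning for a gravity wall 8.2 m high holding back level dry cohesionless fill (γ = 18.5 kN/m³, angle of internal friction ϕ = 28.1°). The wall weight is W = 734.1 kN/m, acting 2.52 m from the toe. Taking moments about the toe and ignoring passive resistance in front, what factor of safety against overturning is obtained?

3.03

K_a = tan²(45° − 28.1°/2) = 0.3596.
P_a = ½K_aγH² = 0.5×0.3596×18.5×8.2² = 223.7 kN/m, acting at H/3 = 2.733 m above the base.
Overturning moment M_o = P_a × H/3 = 223.7 × 2.733 = 611.4.
Resisting moment M_r = W × 2.52 = 734.1 × 2.52 = 1850.
FS_overturning = M_r/M_o = 1850/611.4 = 3.026.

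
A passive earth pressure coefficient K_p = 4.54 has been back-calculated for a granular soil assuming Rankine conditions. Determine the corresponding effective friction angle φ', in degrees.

K_p = (1+sin φ)/(1−sin φ) ⇒ sin φ = (K_p − 1)/(K_p + 1) = 0.6390.
φ = arcsin(0.6390) = 39.72°.

39.7°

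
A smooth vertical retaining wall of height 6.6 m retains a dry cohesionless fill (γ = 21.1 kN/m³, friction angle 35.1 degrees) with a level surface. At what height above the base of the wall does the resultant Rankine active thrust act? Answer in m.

2.20 m

K_a = 0.2698.
The pressure distribution is triangular, so the resultant acts at H/3 above the base = 6.6/3 = 2.200 m.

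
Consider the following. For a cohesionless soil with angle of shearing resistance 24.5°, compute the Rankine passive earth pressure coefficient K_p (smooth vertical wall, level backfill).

K_p = (1 + sin φ)/(1 − sin φ) = tan²(45° + 24.5°/2) = 2.417.

2.42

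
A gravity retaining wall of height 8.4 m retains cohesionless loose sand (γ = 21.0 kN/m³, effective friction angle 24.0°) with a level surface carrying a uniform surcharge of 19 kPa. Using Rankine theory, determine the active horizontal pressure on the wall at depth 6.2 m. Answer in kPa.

62.9 kPa

K_a = (1 − sin φ)/(1 + sin φ) = 0.4217.
σ_v = γz + q = 21.0 × 6.2 + 19 = 149.2 kPa.
σ_h = K_a σ_v = 0.4217 × 149.2 = 62.92 kPa.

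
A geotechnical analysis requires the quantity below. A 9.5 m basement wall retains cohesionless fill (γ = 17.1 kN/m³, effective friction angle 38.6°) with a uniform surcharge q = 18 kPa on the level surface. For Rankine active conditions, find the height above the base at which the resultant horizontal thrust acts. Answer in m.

3.45 m

K_a = 0.2316.
Triangular part P₁ = ½K_aγH² = 178.7 at H/3 = 3.167 m; rectangular part P₂ = K_a q H = 39.61 at H/2 = 4.750 m.
ȳ = (P₁·3.167 + P₂·4.750)/(P₁+P₂) = 3.454 m.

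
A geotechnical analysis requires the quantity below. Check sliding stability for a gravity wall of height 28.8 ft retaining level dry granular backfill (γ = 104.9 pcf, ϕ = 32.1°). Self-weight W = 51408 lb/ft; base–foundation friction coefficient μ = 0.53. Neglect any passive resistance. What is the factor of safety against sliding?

2.05

K_a = tan²(45° − 32.1°/2) = 0.3060.
P_a = ½K_aγH² = 0.5×0.3060×104.9×28.8² = 13310 lb/ft, acting at H/3 = 9.600 ft above the base.
FS_sliding = μW / P_a = 0.53×51408 / 13310 = 2.047.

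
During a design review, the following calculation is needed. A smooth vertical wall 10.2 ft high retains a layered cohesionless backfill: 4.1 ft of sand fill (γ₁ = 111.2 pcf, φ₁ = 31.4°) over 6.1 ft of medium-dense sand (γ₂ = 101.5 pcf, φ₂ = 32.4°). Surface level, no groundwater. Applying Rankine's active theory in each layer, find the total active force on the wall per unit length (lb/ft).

1710 lb/ft

K_a1 = tan²(45°−31.4°/2) = 0.3149; K_a2 = tan²(45°−32.4°/2) = 0.3022.
Layer 1: σ at base = K_a1 γ₁ h₁ = 143.6 psf; P₁ = ½×143.6×4.1 = 294.3.
Layer 2: σ_v at top = γ₁h₁ = 455.9; σ_h top = K_a2×455.9 = 137.8; σ_h base = K_a2×(455.9+101.5×6.1) = 324.9.
P₂ = ½(137.8+324.9)×6.1 = 1411. Total P_a = 294.3+1411 = 1706 lb/ft.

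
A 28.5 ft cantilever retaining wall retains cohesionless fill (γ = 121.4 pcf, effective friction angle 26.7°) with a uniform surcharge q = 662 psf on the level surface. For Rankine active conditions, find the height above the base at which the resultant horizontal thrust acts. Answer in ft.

10.8 ft

K_a = 0.3800.
Triangular part P₁ = ½K_aγH² = 18730 at H/3 = 9.500 ft; rectangular part P₂ = K_a q H = 7169 at H/2 = 14.25 ft.
ȳ = (P₁·9.500 + P₂·14.25)/(P₁+P₂) = 10.81 ft.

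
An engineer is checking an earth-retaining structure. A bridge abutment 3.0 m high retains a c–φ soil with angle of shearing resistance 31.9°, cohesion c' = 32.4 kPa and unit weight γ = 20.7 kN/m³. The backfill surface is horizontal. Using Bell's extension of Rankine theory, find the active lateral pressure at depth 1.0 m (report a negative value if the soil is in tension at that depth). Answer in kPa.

K_a = (1 − sin φ)/(1 + sin φ) = 0.3085.
σ_a = K_a γ z − 2c√K_a = 0.3085×20.7×1.0 − 2×32.4×0.5555 = -29.61 kPa.

-29.6 kPa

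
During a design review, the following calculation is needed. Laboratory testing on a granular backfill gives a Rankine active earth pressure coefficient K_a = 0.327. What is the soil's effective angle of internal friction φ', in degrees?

K_a = tan²(45° − φ/2) ⇒ 45° − φ/2 = arctan(√0.327) = 29.76°.
φ = 2(45° − 29.76°) = 30.47°.

30.5°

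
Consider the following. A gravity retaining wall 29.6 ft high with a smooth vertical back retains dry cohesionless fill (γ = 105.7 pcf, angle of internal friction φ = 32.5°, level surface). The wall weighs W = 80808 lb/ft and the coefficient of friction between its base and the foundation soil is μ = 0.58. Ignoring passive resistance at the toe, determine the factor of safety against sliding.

3.36

K_a = tan²(45° − 32.5°/2) = 0.3010.
P_a = ½K_aγH² = 0.5×0.3010×105.7×29.6² = 13940 lb/ft, acting at H/3 = 9.867 ft above the base.
FS_sliding = μW / P_a = 0.58×80808 / 13940 = 3.363.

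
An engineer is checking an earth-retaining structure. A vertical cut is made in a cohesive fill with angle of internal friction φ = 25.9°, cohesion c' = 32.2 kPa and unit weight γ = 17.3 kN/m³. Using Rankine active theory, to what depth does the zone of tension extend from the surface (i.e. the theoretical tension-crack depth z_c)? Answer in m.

K_a = tan²(45° − 25.9°/2) = 0.3920; √K_a = 0.6261.
The active pressure is zero where K_a γ z = 2c√K_a, so z_c = 2c/(γ√K_a) = 2×32.2/(17.3×0.6261) = 5.946 m.

5.95 m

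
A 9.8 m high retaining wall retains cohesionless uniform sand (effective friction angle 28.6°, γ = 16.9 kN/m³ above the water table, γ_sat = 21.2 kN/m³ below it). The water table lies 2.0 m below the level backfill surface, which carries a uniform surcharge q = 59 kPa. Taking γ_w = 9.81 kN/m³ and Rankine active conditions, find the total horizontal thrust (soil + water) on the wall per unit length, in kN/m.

729 kN/m

K_a = tan²(45° − φ/2) = 0.3525.
γ' = 21.2 − 9.81 = 11.39 kN/m³. h₂ = H − d_w = 7.8 m.
σ'_h: at surface K_a·q = 20.80; at WT K_a(q+γd_w) = 32.72; at base K_a(q+γd_w+γ'h₂) = 64.04 kPa.
P₁ = ½(20.80+32.72)×2.0 = 53.52; P₂ = ½(32.72+64.04)×7.8 = 377.3; P_w = ½γ_w h₂² = 298.4.
Total = 53.52+377.3+298.4 = 729.3 kN/m.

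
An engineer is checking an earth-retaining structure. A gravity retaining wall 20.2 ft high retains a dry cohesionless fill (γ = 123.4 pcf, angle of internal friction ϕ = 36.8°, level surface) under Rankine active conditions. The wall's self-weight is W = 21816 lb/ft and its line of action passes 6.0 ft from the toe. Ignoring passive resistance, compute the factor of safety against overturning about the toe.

K_a = tan²(45° − 36.8°/2) = 0.2508.
P_a = ½K_aγH² = 0.5×0.2508×123.4×20.2² = 6313 lb/ft, acting at H/3 = 6.733 ft above the base.
Overturning moment M_o = P_a × H/3 = 6313 × 6.733 = 42510.
Resisting moment M_r = W × 6.0 = 21816 × 6.0 = 130900.
FS_overturning = M_r/M_o = 130900/42510 = 3.079.

3.08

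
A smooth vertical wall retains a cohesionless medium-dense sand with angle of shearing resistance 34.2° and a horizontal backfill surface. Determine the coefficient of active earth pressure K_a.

K_a = tan²(45° − φ/2) = tan²(27.90°) = 0.2803.

0.280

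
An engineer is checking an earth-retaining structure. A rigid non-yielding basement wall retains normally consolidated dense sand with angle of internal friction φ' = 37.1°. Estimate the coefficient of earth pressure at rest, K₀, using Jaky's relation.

0.397

K₀ = 1 − sin φ' = 1 − sin 37.1° = 0.3968.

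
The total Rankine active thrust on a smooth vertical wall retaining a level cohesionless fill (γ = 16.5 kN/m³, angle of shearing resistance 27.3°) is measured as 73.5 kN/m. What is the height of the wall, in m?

K_a = 0.3711. P_a = ½ K_a γ H² ⇒ H = √(2P_a/(K_a γ)).
H = √(2×73.5/(0.3711×16.5)) = 4.900 m.

4.90 m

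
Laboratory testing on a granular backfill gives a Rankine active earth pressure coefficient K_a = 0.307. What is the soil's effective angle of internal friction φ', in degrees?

32.0°

K_a = tan²(45° − φ/2) ⇒ 45° − φ/2 = arctan(√0.307) = 28.99°.
φ = 2(45° − 28.99°) = 32.02°.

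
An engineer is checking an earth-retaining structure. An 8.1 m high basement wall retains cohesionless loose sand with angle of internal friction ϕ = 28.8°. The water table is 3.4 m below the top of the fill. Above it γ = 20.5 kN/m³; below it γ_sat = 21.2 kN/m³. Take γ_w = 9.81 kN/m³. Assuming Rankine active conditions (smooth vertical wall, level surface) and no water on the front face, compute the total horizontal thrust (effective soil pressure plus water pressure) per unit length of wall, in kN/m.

308 kN/m

K_a = tan²(45° − φ/2) = 0.3498.
γ' = 21.2 − 9.81 = 11.39 kN/m³. Depth below WT = 4.7 m.
σ'_h at WT = K_a γ d_w = 24.38 kPa; at base = 24.38 + K_a γ' × 4.7 = 43.10 kPa.
P₁ (0–3.4 m) = ½×24.38×3.4 = 41.44. P₂ (3.4–8.1 m) = ½(24.38+43.10)×4.7 = 158.6.
P_w = ½ γ_w h₂² = 0.5×9.81×4.7² = 108.4. Total = 41.44+158.6+108.4 = 308.4 kN/m.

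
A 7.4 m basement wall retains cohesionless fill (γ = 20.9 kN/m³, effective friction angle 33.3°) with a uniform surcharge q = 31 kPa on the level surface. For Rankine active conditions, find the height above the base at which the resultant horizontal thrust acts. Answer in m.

2.82 m

K_a = 0.2911.
Triangular part P₁ = ½K_aγH² = 166.6 at H/3 = 2.467 m; rectangular part P₂ = K_a q H = 66.79 at H/2 = 3.700 m.
ȳ = (P₁·2.467 + P₂·3.700)/(P₁+P₂) = 2.820 m.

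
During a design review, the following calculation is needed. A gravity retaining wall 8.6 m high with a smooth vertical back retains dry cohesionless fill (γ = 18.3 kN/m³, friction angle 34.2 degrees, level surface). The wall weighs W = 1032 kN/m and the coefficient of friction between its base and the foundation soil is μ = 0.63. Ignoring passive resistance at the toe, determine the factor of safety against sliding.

3.43

K_a = tan²(45° − 34.2°/2) = 0.2803.
P_a = ½K_aγH² = 0.5×0.2803×18.3×8.6² = 189.7 kN/m, acting at H/3 = 2.867 m above the base.
FS_sliding = μW / P_a = 0.63×1032 / 189.7 = 3.427.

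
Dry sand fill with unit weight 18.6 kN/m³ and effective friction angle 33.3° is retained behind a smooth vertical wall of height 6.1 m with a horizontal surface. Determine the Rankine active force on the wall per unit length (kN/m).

101 kN/m

K_a = tan²(45° − φ/2) = 0.2911.
P_a = ½ K_a γ H² = 0.5 × 0.2911 × 18.6 × 6.1² = 100.7 kN/m.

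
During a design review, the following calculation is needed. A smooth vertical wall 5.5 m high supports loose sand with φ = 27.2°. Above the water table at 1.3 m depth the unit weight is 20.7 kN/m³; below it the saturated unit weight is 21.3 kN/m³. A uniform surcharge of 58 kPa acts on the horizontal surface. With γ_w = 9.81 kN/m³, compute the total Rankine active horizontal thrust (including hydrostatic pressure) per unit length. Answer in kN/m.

K_a = tan²(45° − φ/2) = 0.3726.
γ' = 21.3 − 9.81 = 11.49 kN/m³. h₂ = H − d_w = 4.2 m.
σ'_h: at surface K_a·q = 21.61; at WT K_a(q+γd_w) = 31.64; at base K_a(q+γd_w+γ'h₂) = 49.62 kPa.
P₁ = ½(21.61+31.64)×1.3 = 34.61; P₂ = ½(31.64+49.62)×4.2 = 170.6; P_w = ½γ_w h₂² = 86.52.
Total = 34.61+170.6+86.52 = 291.8 kN/m.

292 kN/m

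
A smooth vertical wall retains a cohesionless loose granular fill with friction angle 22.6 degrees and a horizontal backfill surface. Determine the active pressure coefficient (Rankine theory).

K_a = (1 − sin φ)/(1 + sin φ) = (1 − sin 22.6°)/(1 + sin 22.6°) = 0.4448.

0.445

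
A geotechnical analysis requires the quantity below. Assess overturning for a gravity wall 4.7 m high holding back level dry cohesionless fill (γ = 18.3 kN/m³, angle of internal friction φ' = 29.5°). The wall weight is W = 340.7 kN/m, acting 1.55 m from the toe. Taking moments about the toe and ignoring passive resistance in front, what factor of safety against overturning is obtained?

K_a = tan²(45° − 29.5°/2) = 0.3401.
P_a = ½K_aγH² = 0.5×0.3401×18.3×4.7² = 68.74 kN/m, acting at H/3 = 1.567 m above the base.
Overturning moment M_o = P_a × H/3 = 68.74 × 1.567 = 107.7.
Resisting moment M_r = W × 1.55 = 340.7 × 1.55 = 528.1.
FS_overturning = M_r/M_o = 528.1/107.7 = 4.903.

4.90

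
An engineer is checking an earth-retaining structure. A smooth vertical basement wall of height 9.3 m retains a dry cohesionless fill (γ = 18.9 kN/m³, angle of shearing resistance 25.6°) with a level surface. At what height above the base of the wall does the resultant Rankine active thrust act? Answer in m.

3.10 m

K_a = 0.3966.
The pressure distribution is triangular, so the resultant acts at H/3 above the base = 9.3/3 = 3.100 m.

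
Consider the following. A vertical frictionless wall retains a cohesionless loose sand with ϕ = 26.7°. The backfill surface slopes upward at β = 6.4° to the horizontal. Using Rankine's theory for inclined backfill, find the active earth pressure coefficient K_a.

0.388

K_a = cos β · (cos β − √(cos²β − cos²φ)) / (cos β + √(cos²β − cos²φ)).
cos β = 0.9938, cos φ = 0.8934, √(cos²β − cos²φ) = 0.4353.
K_a = 0.9938 × (0.9938 − 0.4353)/(0.9938 + 0.4353) = 0.3884.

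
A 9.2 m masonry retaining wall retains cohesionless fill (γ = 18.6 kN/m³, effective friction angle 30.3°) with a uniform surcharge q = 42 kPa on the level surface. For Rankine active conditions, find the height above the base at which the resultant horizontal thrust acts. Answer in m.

K_a = 0.3293.
Triangular part P₁ = ½K_aγH² = 259.2 at H/3 = 3.067 m; rectangular part P₂ = K_a q H = 127.2 at H/2 = 4.600 m.
ȳ = (P₁·3.067 + P₂·4.600)/(P₁+P₂) = 3.572 m.

3.57 m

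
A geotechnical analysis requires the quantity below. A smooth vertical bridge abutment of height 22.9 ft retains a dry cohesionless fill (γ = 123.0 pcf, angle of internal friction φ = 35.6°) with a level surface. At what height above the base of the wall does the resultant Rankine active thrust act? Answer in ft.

7.63 ft

K_a = 0.2641.
The pressure distribution is triangular, so the resultant acts at H/3 above the base = 22.9/3 = 7.633 ft.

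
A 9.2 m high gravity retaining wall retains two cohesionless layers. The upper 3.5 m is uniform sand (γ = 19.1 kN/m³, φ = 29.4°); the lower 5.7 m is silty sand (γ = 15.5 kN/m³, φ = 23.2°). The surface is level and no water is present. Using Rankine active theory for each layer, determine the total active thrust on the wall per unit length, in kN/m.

K_a1 = tan²(45°−29.4°/2) = 0.3415; K_a2 = tan²(45°−23.2°/2) = 0.4348.
Layer 1: σ at base = K_a1 γ₁ h₁ = 22.83 kPa; P₁ = ½×22.83×3.5 = 39.95.
Layer 2: σ_v at top = γ₁h₁ = 66.85; σ_h top = K_a2×66.85 = 29.07; σ_h base = K_a2×(66.85+15.5×5.7) = 67.48.
P₂ = ½(29.07+67.48)×5.7 = 275.1. Total P_a = 39.95+275.1 = 315.1 kN/m.

315 kN/m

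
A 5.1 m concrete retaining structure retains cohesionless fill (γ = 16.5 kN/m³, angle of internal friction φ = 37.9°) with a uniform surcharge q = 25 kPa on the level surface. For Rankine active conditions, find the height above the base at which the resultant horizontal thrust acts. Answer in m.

K_a = 0.2389.
Triangular part P₁ = ½K_aγH² = 51.27 at H/3 = 1.700 m; rectangular part P₂ = K_a q H = 30.46 at H/2 = 2.550 m.
ȳ = (P₁·1.700 + P₂·2.550)/(P₁+P₂) = 2.017 m.

2.02 m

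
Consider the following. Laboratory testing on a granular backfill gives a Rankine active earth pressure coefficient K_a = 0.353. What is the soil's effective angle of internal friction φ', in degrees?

K_a = tan²(45° − φ/2) ⇒ 45° − φ/2 = arctan(√0.353) = 30.72°.
φ = 2(45° − 30.72°) = 28.57°.

28.6°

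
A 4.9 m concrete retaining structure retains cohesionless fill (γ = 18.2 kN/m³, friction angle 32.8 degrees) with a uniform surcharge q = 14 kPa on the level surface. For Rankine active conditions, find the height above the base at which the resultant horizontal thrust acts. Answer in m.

K_a = 0.2973.
Triangular part P₁ = ½K_aγH² = 64.95 at H/3 = 1.633 m; rectangular part P₂ = K_a q H = 20.39 at H/2 = 2.450 m.
ȳ = (P₁·1.633 + P₂·2.450)/(P₁+P₂) = 1.828 m.

1.83 m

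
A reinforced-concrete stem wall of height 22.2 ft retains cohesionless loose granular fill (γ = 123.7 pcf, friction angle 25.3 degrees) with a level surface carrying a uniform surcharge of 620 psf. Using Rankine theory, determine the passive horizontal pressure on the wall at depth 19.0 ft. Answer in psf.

K_p = (1 + sin φ)/(1 − sin φ) = 2.493.
σ_v = γz + q = 123.7 × 19.0 + 620 = 2970 psf.
σ_h = K_p σ_v = 2.493 × 2970 = 7404 psf.

7400 psf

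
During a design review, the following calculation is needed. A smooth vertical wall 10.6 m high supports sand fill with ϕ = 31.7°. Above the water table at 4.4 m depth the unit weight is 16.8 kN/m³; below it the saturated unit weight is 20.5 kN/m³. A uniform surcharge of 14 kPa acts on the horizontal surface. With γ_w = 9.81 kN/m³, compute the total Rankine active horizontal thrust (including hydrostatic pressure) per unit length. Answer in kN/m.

K_a = tan²(45° − φ/2) = 0.3111.
γ' = 20.5 − 9.81 = 10.69 kN/m³. h₂ = H − d_w = 6.2 m.
σ'_h: at surface K_a·q = 4.355; at WT K_a(q+γd_w) = 27.35; at base K_a(q+γd_w+γ'h₂) = 47.97 kPa.
P₁ = ½(4.355+27.35)×4.4 = 69.75; P₂ = ½(27.35+47.97)×6.2 = 233.5; P_w = ½γ_w h₂² = 188.5.
Total = 69.75+233.5+188.5 = 491.8 kN/m.

492 kN/m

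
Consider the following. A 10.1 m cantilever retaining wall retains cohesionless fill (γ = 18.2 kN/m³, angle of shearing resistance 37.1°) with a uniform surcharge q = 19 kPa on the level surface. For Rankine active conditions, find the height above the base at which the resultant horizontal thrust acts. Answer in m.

K_a = 0.2475.
Triangular part P₁ = ½K_aγH² = 229.8 at H/3 = 3.367 m; rectangular part P₂ = K_a q H = 47.50 at H/2 = 5.050 m.
ȳ = (P₁·3.367 + P₂·5.050)/(P₁+P₂) = 3.655 m.

3.66 m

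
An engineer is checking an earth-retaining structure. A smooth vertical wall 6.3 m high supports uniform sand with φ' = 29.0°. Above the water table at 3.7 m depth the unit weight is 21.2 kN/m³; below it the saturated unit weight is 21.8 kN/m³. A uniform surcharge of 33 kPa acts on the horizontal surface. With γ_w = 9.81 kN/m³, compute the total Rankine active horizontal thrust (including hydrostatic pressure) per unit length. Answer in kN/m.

K_a = tan²(45° − φ/2) = 0.3470.
γ' = 21.8 − 9.81 = 11.99 kN/m³. h₂ = H − d_w = 2.6 m.
σ'_h: at surface K_a·q = 11.45; at WT K_a(q+γd_w) = 38.67; at base K_a(q+γd_w+γ'h₂) = 49.48 kPa.
P₁ = ½(11.45+38.67)×3.7 = 92.72; P₂ = ½(38.67+49.48)×2.6 = 114.6; P_w = ½γ_w h₂² = 33.16.
Total = 92.72+114.6+33.16 = 240.5 kN/m.

240 kN/m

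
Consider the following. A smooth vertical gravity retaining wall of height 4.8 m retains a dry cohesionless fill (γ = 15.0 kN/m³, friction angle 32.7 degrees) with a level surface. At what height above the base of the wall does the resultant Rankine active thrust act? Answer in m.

K_a = 0.2985.
The pressure distribution is triangular, so the resultant acts at H/3 above the base = 4.8/3 = 1.600 m.

1.60 m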